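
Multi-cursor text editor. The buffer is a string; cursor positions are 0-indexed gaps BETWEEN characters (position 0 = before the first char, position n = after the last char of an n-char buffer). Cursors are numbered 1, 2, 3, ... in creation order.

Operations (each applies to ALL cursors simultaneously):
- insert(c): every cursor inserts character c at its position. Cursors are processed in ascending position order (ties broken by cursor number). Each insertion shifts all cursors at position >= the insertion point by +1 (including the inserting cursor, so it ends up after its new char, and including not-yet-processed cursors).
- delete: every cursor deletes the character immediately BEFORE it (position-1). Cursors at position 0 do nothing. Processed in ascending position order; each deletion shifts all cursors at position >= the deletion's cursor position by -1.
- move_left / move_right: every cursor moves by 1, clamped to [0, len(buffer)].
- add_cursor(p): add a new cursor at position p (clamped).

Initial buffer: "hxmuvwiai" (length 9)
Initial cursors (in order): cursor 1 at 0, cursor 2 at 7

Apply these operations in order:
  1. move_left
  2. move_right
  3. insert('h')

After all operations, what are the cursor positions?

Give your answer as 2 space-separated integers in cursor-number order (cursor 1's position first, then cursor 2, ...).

After op 1 (move_left): buffer="hxmuvwiai" (len 9), cursors c1@0 c2@6, authorship .........
After op 2 (move_right): buffer="hxmuvwiai" (len 9), cursors c1@1 c2@7, authorship .........
After op 3 (insert('h')): buffer="hhxmuvwihai" (len 11), cursors c1@2 c2@9, authorship .1......2..

Answer: 2 9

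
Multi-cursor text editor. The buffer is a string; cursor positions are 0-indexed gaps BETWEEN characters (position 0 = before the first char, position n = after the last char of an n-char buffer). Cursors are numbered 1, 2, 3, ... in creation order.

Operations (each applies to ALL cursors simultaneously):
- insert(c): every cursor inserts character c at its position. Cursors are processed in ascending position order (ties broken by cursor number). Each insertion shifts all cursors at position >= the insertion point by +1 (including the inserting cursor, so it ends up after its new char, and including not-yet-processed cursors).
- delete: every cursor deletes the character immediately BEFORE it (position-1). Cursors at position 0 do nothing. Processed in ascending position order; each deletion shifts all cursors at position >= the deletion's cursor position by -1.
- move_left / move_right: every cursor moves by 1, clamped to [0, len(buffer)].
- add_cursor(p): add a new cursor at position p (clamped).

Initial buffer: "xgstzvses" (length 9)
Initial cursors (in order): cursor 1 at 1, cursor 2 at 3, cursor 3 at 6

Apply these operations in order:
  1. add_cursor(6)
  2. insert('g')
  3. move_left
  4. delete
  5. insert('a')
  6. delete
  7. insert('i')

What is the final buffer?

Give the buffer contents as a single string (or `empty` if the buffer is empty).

After op 1 (add_cursor(6)): buffer="xgstzvses" (len 9), cursors c1@1 c2@3 c3@6 c4@6, authorship .........
After op 2 (insert('g')): buffer="xggsgtzvggses" (len 13), cursors c1@2 c2@5 c3@10 c4@10, authorship .1..2...34...
After op 3 (move_left): buffer="xggsgtzvggses" (len 13), cursors c1@1 c2@4 c3@9 c4@9, authorship .1..2...34...
After op 4 (delete): buffer="gggtzgses" (len 9), cursors c1@0 c2@2 c3@5 c4@5, authorship 1.2..4...
After op 5 (insert('a')): buffer="aggagtzaagses" (len 13), cursors c1@1 c2@4 c3@9 c4@9, authorship 11.22..344...
After op 6 (delete): buffer="gggtzgses" (len 9), cursors c1@0 c2@2 c3@5 c4@5, authorship 1.2..4...
After op 7 (insert('i')): buffer="iggigtziigses" (len 13), cursors c1@1 c2@4 c3@9 c4@9, authorship 11.22..344...

Answer: iggigtziigses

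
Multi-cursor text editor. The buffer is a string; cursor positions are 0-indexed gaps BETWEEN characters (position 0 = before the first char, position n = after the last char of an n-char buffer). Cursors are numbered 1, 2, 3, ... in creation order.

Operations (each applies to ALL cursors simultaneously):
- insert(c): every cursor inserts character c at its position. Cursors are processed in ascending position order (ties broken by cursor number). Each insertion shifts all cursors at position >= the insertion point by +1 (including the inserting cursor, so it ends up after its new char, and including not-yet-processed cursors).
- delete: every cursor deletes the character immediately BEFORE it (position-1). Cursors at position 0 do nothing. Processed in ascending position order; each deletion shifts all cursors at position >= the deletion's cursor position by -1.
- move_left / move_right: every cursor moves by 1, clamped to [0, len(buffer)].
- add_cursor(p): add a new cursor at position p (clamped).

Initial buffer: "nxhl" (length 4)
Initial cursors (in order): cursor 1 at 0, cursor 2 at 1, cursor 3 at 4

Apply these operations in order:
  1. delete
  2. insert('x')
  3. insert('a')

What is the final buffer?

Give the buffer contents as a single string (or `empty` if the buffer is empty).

Answer: xxaaxhxa

Derivation:
After op 1 (delete): buffer="xh" (len 2), cursors c1@0 c2@0 c3@2, authorship ..
After op 2 (insert('x')): buffer="xxxhx" (len 5), cursors c1@2 c2@2 c3@5, authorship 12..3
After op 3 (insert('a')): buffer="xxaaxhxa" (len 8), cursors c1@4 c2@4 c3@8, authorship 1212..33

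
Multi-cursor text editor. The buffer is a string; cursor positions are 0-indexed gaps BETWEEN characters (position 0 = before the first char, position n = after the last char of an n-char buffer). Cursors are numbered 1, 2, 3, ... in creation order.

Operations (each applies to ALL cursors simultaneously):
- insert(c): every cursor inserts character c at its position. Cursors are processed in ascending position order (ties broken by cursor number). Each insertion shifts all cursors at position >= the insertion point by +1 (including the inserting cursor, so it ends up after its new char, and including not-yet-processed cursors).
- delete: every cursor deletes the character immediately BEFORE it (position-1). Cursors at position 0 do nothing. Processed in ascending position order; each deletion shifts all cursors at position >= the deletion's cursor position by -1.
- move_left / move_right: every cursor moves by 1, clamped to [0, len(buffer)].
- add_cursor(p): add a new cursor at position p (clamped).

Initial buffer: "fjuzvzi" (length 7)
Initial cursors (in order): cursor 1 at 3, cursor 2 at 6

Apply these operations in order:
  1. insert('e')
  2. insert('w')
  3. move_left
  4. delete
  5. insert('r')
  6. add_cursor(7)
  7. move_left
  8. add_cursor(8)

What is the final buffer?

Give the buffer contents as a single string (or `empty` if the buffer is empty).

Answer: fjurwzvzrwi

Derivation:
After op 1 (insert('e')): buffer="fjuezvzei" (len 9), cursors c1@4 c2@8, authorship ...1...2.
After op 2 (insert('w')): buffer="fjuewzvzewi" (len 11), cursors c1@5 c2@10, authorship ...11...22.
After op 3 (move_left): buffer="fjuewzvzewi" (len 11), cursors c1@4 c2@9, authorship ...11...22.
After op 4 (delete): buffer="fjuwzvzwi" (len 9), cursors c1@3 c2@7, authorship ...1...2.
After op 5 (insert('r')): buffer="fjurwzvzrwi" (len 11), cursors c1@4 c2@9, authorship ...11...22.
After op 6 (add_cursor(7)): buffer="fjurwzvzrwi" (len 11), cursors c1@4 c3@7 c2@9, authorship ...11...22.
After op 7 (move_left): buffer="fjurwzvzrwi" (len 11), cursors c1@3 c3@6 c2@8, authorship ...11...22.
After op 8 (add_cursor(8)): buffer="fjurwzvzrwi" (len 11), cursors c1@3 c3@6 c2@8 c4@8, authorship ...11...22.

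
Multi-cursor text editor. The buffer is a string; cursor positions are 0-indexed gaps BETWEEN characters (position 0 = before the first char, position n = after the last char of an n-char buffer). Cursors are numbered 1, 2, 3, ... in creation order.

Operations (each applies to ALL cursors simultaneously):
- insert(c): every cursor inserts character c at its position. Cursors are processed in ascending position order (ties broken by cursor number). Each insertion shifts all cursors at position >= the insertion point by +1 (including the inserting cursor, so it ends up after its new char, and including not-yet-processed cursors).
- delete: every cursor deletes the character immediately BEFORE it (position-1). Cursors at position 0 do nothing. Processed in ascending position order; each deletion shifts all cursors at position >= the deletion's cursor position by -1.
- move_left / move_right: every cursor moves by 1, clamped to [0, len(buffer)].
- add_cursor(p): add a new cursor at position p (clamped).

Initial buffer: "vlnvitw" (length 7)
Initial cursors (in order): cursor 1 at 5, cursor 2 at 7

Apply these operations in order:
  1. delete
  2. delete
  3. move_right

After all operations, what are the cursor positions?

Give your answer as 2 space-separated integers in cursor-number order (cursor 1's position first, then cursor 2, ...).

After op 1 (delete): buffer="vlnvt" (len 5), cursors c1@4 c2@5, authorship .....
After op 2 (delete): buffer="vln" (len 3), cursors c1@3 c2@3, authorship ...
After op 3 (move_right): buffer="vln" (len 3), cursors c1@3 c2@3, authorship ...

Answer: 3 3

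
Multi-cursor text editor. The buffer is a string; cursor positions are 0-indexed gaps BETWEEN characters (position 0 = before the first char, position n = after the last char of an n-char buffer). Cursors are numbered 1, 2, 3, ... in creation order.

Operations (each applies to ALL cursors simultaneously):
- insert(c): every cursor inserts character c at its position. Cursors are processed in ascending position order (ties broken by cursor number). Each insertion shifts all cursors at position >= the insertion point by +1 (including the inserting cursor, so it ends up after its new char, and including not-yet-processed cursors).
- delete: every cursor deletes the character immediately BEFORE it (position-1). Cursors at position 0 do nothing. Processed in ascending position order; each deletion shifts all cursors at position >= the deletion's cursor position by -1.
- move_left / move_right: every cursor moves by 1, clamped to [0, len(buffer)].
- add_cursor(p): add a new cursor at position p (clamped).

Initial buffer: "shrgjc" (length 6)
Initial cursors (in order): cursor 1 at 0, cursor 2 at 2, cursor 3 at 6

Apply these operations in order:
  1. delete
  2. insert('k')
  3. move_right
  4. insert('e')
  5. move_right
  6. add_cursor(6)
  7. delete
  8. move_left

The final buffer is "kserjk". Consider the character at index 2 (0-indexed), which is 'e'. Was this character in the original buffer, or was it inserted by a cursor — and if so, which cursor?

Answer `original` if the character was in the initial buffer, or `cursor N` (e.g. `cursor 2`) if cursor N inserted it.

After op 1 (delete): buffer="srgj" (len 4), cursors c1@0 c2@1 c3@4, authorship ....
After op 2 (insert('k')): buffer="kskrgjk" (len 7), cursors c1@1 c2@3 c3@7, authorship 1.2...3
After op 3 (move_right): buffer="kskrgjk" (len 7), cursors c1@2 c2@4 c3@7, authorship 1.2...3
After op 4 (insert('e')): buffer="ksekregjke" (len 10), cursors c1@3 c2@6 c3@10, authorship 1.12.2..33
After op 5 (move_right): buffer="ksekregjke" (len 10), cursors c1@4 c2@7 c3@10, authorship 1.12.2..33
After op 6 (add_cursor(6)): buffer="ksekregjke" (len 10), cursors c1@4 c4@6 c2@7 c3@10, authorship 1.12.2..33
After op 7 (delete): buffer="kserjk" (len 6), cursors c1@3 c2@4 c4@4 c3@6, authorship 1.1..3
After op 8 (move_left): buffer="kserjk" (len 6), cursors c1@2 c2@3 c4@3 c3@5, authorship 1.1..3
Authorship (.=original, N=cursor N): 1 . 1 . . 3
Index 2: author = 1

Answer: cursor 1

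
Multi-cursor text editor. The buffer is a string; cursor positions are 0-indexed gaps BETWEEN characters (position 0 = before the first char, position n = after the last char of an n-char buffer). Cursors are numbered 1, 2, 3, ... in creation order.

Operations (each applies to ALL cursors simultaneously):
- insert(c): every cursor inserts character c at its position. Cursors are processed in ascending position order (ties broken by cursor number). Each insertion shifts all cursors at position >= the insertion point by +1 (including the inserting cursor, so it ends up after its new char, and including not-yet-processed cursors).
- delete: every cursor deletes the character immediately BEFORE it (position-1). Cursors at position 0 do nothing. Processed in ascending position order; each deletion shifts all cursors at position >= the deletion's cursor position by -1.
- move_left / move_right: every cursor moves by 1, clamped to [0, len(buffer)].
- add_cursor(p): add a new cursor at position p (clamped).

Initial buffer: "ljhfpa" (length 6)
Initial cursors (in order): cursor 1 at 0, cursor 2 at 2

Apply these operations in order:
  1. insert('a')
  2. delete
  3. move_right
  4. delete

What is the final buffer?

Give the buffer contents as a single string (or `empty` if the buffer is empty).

Answer: jfpa

Derivation:
After op 1 (insert('a')): buffer="aljahfpa" (len 8), cursors c1@1 c2@4, authorship 1..2....
After op 2 (delete): buffer="ljhfpa" (len 6), cursors c1@0 c2@2, authorship ......
After op 3 (move_right): buffer="ljhfpa" (len 6), cursors c1@1 c2@3, authorship ......
After op 4 (delete): buffer="jfpa" (len 4), cursors c1@0 c2@1, authorship ....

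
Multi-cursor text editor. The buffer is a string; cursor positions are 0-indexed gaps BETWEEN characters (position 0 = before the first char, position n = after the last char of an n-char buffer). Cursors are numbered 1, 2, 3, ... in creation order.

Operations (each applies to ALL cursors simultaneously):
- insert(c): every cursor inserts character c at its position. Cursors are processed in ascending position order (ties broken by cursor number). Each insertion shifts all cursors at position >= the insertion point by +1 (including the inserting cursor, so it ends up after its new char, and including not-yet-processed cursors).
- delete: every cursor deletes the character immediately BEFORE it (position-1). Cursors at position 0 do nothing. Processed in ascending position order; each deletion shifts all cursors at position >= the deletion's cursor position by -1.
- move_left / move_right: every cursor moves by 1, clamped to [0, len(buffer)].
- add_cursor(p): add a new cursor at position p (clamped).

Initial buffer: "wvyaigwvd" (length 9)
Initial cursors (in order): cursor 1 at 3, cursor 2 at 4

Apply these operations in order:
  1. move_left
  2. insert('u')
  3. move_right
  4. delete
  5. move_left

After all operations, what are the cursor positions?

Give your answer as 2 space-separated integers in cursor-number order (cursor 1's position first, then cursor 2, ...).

After op 1 (move_left): buffer="wvyaigwvd" (len 9), cursors c1@2 c2@3, authorship .........
After op 2 (insert('u')): buffer="wvuyuaigwvd" (len 11), cursors c1@3 c2@5, authorship ..1.2......
After op 3 (move_right): buffer="wvuyuaigwvd" (len 11), cursors c1@4 c2@6, authorship ..1.2......
After op 4 (delete): buffer="wvuuigwvd" (len 9), cursors c1@3 c2@4, authorship ..12.....
After op 5 (move_left): buffer="wvuuigwvd" (len 9), cursors c1@2 c2@3, authorship ..12.....

Answer: 2 3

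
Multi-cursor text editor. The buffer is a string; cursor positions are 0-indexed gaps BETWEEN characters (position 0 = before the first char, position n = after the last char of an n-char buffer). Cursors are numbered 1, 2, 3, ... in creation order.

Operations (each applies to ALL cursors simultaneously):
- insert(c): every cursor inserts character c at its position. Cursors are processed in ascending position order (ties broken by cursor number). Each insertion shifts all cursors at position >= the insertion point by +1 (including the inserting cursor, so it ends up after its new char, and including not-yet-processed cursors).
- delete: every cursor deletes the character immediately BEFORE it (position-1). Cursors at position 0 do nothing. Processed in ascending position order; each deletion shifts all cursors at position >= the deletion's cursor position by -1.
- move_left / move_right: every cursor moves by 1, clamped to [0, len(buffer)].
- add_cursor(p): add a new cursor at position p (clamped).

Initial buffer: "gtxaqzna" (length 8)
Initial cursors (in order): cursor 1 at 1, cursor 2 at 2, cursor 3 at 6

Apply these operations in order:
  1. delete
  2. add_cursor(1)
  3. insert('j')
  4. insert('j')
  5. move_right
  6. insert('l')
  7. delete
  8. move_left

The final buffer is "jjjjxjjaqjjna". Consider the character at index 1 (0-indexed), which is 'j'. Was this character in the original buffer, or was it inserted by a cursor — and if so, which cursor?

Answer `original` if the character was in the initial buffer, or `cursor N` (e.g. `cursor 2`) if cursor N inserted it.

Answer: cursor 2

Derivation:
After op 1 (delete): buffer="xaqna" (len 5), cursors c1@0 c2@0 c3@3, authorship .....
After op 2 (add_cursor(1)): buffer="xaqna" (len 5), cursors c1@0 c2@0 c4@1 c3@3, authorship .....
After op 3 (insert('j')): buffer="jjxjaqjna" (len 9), cursors c1@2 c2@2 c4@4 c3@7, authorship 12.4..3..
After op 4 (insert('j')): buffer="jjjjxjjaqjjna" (len 13), cursors c1@4 c2@4 c4@7 c3@11, authorship 1212.44..33..
After op 5 (move_right): buffer="jjjjxjjaqjjna" (len 13), cursors c1@5 c2@5 c4@8 c3@12, authorship 1212.44..33..
After op 6 (insert('l')): buffer="jjjjxlljjalqjjnla" (len 17), cursors c1@7 c2@7 c4@11 c3@16, authorship 1212.1244.4.33.3.
After op 7 (delete): buffer="jjjjxjjaqjjna" (len 13), cursors c1@5 c2@5 c4@8 c3@12, authorship 1212.44..33..
After op 8 (move_left): buffer="jjjjxjjaqjjna" (len 13), cursors c1@4 c2@4 c4@7 c3@11, authorship 1212.44..33..
Authorship (.=original, N=cursor N): 1 2 1 2 . 4 4 . . 3 3 . .
Index 1: author = 2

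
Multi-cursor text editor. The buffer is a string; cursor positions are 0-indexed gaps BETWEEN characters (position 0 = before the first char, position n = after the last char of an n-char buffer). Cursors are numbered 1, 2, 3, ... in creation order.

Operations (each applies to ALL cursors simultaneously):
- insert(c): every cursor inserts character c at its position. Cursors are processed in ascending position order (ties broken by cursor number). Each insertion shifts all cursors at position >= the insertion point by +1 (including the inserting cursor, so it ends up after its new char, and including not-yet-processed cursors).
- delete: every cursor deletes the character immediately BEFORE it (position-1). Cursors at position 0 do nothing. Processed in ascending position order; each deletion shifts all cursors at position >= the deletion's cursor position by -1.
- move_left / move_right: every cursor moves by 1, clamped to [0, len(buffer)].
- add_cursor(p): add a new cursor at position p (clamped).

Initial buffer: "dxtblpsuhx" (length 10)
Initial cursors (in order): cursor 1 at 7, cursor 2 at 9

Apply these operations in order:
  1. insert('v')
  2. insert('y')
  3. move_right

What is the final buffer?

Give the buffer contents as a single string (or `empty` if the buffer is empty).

Answer: dxtblpsvyuhvyx

Derivation:
After op 1 (insert('v')): buffer="dxtblpsvuhvx" (len 12), cursors c1@8 c2@11, authorship .......1..2.
After op 2 (insert('y')): buffer="dxtblpsvyuhvyx" (len 14), cursors c1@9 c2@13, authorship .......11..22.
After op 3 (move_right): buffer="dxtblpsvyuhvyx" (len 14), cursors c1@10 c2@14, authorship .......11..22.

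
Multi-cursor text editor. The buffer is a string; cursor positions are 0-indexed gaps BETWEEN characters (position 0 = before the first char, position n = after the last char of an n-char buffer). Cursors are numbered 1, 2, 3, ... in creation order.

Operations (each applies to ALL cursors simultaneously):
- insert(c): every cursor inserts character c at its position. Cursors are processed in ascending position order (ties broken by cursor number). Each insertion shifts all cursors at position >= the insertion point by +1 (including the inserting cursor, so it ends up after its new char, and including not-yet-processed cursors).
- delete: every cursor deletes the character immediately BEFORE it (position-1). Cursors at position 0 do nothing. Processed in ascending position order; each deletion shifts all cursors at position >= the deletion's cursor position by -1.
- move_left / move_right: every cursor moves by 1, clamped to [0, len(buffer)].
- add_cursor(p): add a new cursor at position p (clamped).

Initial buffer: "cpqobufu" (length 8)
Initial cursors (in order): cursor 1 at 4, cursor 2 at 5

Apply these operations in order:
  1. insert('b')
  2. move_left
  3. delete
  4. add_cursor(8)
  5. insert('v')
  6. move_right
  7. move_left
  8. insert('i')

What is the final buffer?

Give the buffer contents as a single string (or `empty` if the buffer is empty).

Answer: cpqvibvibufuiv

Derivation:
After op 1 (insert('b')): buffer="cpqobbbufu" (len 10), cursors c1@5 c2@7, authorship ....1.2...
After op 2 (move_left): buffer="cpqobbbufu" (len 10), cursors c1@4 c2@6, authorship ....1.2...
After op 3 (delete): buffer="cpqbbufu" (len 8), cursors c1@3 c2@4, authorship ...12...
After op 4 (add_cursor(8)): buffer="cpqbbufu" (len 8), cursors c1@3 c2@4 c3@8, authorship ...12...
After op 5 (insert('v')): buffer="cpqvbvbufuv" (len 11), cursors c1@4 c2@6 c3@11, authorship ...1122...3
After op 6 (move_right): buffer="cpqvbvbufuv" (len 11), cursors c1@5 c2@7 c3@11, authorship ...1122...3
After op 7 (move_left): buffer="cpqvbvbufuv" (len 11), cursors c1@4 c2@6 c3@10, authorship ...1122...3
After op 8 (insert('i')): buffer="cpqvibvibufuiv" (len 14), cursors c1@5 c2@8 c3@13, authorship ...111222...33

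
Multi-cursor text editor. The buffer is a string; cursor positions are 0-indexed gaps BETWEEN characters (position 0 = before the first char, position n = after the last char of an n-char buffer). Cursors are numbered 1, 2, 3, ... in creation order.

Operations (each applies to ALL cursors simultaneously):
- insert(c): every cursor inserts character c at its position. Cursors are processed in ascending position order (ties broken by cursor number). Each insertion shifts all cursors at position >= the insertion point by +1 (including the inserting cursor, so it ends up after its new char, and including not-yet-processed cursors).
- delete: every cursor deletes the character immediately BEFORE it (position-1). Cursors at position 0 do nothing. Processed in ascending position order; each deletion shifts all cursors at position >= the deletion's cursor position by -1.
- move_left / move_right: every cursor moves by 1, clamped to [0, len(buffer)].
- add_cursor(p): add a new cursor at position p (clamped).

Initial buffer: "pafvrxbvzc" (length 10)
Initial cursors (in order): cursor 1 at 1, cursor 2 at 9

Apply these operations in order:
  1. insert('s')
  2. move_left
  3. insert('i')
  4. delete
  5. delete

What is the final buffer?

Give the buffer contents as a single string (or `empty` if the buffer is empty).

Answer: safvrxbvsc

Derivation:
After op 1 (insert('s')): buffer="psafvrxbvzsc" (len 12), cursors c1@2 c2@11, authorship .1........2.
After op 2 (move_left): buffer="psafvrxbvzsc" (len 12), cursors c1@1 c2@10, authorship .1........2.
After op 3 (insert('i')): buffer="pisafvrxbvzisc" (len 14), cursors c1@2 c2@12, authorship .11........22.
After op 4 (delete): buffer="psafvrxbvzsc" (len 12), cursors c1@1 c2@10, authorship .1........2.
After op 5 (delete): buffer="safvrxbvsc" (len 10), cursors c1@0 c2@8, authorship 1.......2.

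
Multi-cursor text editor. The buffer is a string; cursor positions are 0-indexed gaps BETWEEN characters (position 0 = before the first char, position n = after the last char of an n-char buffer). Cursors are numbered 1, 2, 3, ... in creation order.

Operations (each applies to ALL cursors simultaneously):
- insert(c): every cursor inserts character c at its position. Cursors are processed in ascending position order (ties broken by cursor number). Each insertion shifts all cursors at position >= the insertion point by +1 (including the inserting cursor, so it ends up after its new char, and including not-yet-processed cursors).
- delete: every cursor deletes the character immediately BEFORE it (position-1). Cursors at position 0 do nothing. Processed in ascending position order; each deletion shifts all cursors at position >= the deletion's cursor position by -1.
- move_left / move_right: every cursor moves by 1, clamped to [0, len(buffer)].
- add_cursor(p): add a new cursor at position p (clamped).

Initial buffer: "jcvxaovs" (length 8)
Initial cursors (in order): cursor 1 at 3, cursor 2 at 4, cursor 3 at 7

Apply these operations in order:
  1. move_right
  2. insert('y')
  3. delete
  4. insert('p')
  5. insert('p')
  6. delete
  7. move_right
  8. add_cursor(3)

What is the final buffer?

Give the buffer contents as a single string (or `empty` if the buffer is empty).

After op 1 (move_right): buffer="jcvxaovs" (len 8), cursors c1@4 c2@5 c3@8, authorship ........
After op 2 (insert('y')): buffer="jcvxyayovsy" (len 11), cursors c1@5 c2@7 c3@11, authorship ....1.2...3
After op 3 (delete): buffer="jcvxaovs" (len 8), cursors c1@4 c2@5 c3@8, authorship ........
After op 4 (insert('p')): buffer="jcvxpapovsp" (len 11), cursors c1@5 c2@7 c3@11, authorship ....1.2...3
After op 5 (insert('p')): buffer="jcvxppappovspp" (len 14), cursors c1@6 c2@9 c3@14, authorship ....11.22...33
After op 6 (delete): buffer="jcvxpapovsp" (len 11), cursors c1@5 c2@7 c3@11, authorship ....1.2...3
After op 7 (move_right): buffer="jcvxpapovsp" (len 11), cursors c1@6 c2@8 c3@11, authorship ....1.2...3
After op 8 (add_cursor(3)): buffer="jcvxpapovsp" (len 11), cursors c4@3 c1@6 c2@8 c3@11, authorship ....1.2...3

Answer: jcvxpapovsp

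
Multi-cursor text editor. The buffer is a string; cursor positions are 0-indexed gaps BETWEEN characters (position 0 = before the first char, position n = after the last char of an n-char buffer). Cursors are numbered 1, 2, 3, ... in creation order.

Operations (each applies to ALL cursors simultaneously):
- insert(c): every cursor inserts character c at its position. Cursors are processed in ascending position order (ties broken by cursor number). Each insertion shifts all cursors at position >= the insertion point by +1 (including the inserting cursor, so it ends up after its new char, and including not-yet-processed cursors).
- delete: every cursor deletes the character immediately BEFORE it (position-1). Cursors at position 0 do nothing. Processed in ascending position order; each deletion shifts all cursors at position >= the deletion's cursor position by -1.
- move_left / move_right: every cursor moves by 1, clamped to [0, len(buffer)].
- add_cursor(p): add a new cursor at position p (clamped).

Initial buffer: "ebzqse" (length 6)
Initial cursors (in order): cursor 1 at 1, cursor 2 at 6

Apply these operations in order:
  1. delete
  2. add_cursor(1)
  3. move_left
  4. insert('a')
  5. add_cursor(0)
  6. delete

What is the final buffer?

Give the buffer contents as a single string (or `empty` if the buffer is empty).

After op 1 (delete): buffer="bzqs" (len 4), cursors c1@0 c2@4, authorship ....
After op 2 (add_cursor(1)): buffer="bzqs" (len 4), cursors c1@0 c3@1 c2@4, authorship ....
After op 3 (move_left): buffer="bzqs" (len 4), cursors c1@0 c3@0 c2@3, authorship ....
After op 4 (insert('a')): buffer="aabzqas" (len 7), cursors c1@2 c3@2 c2@6, authorship 13...2.
After op 5 (add_cursor(0)): buffer="aabzqas" (len 7), cursors c4@0 c1@2 c3@2 c2@6, authorship 13...2.
After op 6 (delete): buffer="bzqs" (len 4), cursors c1@0 c3@0 c4@0 c2@3, authorship ....

Answer: bzqs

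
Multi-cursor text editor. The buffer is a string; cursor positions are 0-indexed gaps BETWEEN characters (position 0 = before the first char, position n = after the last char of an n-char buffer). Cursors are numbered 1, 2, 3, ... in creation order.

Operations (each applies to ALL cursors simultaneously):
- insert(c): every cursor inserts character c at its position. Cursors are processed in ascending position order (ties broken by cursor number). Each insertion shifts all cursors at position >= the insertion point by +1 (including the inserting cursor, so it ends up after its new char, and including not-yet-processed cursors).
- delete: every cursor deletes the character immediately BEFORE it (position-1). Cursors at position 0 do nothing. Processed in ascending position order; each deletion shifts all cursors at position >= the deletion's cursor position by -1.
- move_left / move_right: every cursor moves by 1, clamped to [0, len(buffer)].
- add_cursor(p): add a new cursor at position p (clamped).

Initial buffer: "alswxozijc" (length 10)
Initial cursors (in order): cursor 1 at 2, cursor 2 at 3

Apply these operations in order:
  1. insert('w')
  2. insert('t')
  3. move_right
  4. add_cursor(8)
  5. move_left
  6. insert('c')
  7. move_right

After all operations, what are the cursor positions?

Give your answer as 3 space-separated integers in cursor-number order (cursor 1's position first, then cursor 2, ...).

After op 1 (insert('w')): buffer="alwswwxozijc" (len 12), cursors c1@3 c2@5, authorship ..1.2.......
After op 2 (insert('t')): buffer="alwtswtwxozijc" (len 14), cursors c1@4 c2@7, authorship ..11.22.......
After op 3 (move_right): buffer="alwtswtwxozijc" (len 14), cursors c1@5 c2@8, authorship ..11.22.......
After op 4 (add_cursor(8)): buffer="alwtswtwxozijc" (len 14), cursors c1@5 c2@8 c3@8, authorship ..11.22.......
After op 5 (move_left): buffer="alwtswtwxozijc" (len 14), cursors c1@4 c2@7 c3@7, authorship ..11.22.......
After op 6 (insert('c')): buffer="alwtcswtccwxozijc" (len 17), cursors c1@5 c2@10 c3@10, authorship ..111.2223.......
After op 7 (move_right): buffer="alwtcswtccwxozijc" (len 17), cursors c1@6 c2@11 c3@11, authorship ..111.2223.......

Answer: 6 11 11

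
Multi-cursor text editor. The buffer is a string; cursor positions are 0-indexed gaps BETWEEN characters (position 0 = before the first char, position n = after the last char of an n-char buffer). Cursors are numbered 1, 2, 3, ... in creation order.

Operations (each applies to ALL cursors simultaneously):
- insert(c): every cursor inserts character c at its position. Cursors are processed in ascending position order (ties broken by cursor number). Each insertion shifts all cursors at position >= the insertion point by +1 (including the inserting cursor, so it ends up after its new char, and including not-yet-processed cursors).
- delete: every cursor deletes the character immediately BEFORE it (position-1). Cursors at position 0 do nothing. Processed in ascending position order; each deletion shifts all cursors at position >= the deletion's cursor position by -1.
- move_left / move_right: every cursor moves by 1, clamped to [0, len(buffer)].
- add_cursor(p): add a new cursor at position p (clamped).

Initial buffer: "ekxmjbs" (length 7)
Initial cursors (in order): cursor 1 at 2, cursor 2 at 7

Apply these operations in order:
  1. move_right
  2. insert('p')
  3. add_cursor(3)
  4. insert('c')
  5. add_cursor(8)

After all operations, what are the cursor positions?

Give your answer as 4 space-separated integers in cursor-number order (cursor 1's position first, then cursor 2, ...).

Answer: 6 12 4 8

Derivation:
After op 1 (move_right): buffer="ekxmjbs" (len 7), cursors c1@3 c2@7, authorship .......
After op 2 (insert('p')): buffer="ekxpmjbsp" (len 9), cursors c1@4 c2@9, authorship ...1....2
After op 3 (add_cursor(3)): buffer="ekxpmjbsp" (len 9), cursors c3@3 c1@4 c2@9, authorship ...1....2
After op 4 (insert('c')): buffer="ekxcpcmjbspc" (len 12), cursors c3@4 c1@6 c2@12, authorship ...311....22
After op 5 (add_cursor(8)): buffer="ekxcpcmjbspc" (len 12), cursors c3@4 c1@6 c4@8 c2@12, authorship ...311....22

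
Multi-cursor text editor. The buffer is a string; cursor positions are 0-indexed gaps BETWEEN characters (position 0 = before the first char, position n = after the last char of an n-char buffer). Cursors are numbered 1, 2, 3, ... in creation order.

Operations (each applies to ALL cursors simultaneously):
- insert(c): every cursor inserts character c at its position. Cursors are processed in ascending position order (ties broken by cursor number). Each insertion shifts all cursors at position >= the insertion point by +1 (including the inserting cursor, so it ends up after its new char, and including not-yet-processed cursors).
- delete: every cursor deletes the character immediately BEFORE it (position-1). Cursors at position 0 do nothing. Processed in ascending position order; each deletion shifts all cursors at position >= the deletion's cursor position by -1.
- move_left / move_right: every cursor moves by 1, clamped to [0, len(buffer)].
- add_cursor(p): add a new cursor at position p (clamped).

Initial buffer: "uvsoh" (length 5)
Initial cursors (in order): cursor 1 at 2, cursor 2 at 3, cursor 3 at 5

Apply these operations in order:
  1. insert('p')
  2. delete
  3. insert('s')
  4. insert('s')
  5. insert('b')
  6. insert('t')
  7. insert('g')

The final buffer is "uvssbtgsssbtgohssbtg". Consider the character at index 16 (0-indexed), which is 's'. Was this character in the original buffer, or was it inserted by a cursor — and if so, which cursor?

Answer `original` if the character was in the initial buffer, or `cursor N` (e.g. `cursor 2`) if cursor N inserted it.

Answer: cursor 3

Derivation:
After op 1 (insert('p')): buffer="uvpspohp" (len 8), cursors c1@3 c2@5 c3@8, authorship ..1.2..3
After op 2 (delete): buffer="uvsoh" (len 5), cursors c1@2 c2@3 c3@5, authorship .....
After op 3 (insert('s')): buffer="uvsssohs" (len 8), cursors c1@3 c2@5 c3@8, authorship ..1.2..3
After op 4 (insert('s')): buffer="uvsssssohss" (len 11), cursors c1@4 c2@7 c3@11, authorship ..11.22..33
After op 5 (insert('b')): buffer="uvssbsssbohssb" (len 14), cursors c1@5 c2@9 c3@14, authorship ..111.222..333
After op 6 (insert('t')): buffer="uvssbtsssbtohssbt" (len 17), cursors c1@6 c2@11 c3@17, authorship ..1111.2222..3333
After op 7 (insert('g')): buffer="uvssbtgsssbtgohssbtg" (len 20), cursors c1@7 c2@13 c3@20, authorship ..11111.22222..33333
Authorship (.=original, N=cursor N): . . 1 1 1 1 1 . 2 2 2 2 2 . . 3 3 3 3 3
Index 16: author = 3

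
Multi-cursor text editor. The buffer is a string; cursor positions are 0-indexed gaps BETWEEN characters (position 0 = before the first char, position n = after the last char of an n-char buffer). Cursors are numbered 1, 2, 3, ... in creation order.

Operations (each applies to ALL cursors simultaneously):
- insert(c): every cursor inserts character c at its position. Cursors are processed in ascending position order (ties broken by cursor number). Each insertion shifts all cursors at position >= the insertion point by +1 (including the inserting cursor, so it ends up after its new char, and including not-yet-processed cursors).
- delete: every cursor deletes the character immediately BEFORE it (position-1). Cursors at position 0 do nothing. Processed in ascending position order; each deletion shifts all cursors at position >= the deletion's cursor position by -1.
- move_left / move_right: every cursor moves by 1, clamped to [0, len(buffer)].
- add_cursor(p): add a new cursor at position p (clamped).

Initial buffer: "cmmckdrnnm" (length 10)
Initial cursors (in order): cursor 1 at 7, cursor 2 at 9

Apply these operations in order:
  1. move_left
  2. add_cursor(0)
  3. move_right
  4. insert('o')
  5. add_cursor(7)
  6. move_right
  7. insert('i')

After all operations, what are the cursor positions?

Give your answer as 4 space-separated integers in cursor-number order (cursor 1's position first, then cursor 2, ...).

Answer: 13 17 4 10

Derivation:
After op 1 (move_left): buffer="cmmckdrnnm" (len 10), cursors c1@6 c2@8, authorship ..........
After op 2 (add_cursor(0)): buffer="cmmckdrnnm" (len 10), cursors c3@0 c1@6 c2@8, authorship ..........
After op 3 (move_right): buffer="cmmckdrnnm" (len 10), cursors c3@1 c1@7 c2@9, authorship ..........
After op 4 (insert('o')): buffer="commckdronnom" (len 13), cursors c3@2 c1@9 c2@12, authorship .3......1..2.
After op 5 (add_cursor(7)): buffer="commckdronnom" (len 13), cursors c3@2 c4@7 c1@9 c2@12, authorship .3......1..2.
After op 6 (move_right): buffer="commckdronnom" (len 13), cursors c3@3 c4@8 c1@10 c2@13, authorship .3......1..2.
After op 7 (insert('i')): buffer="comimckdrioninomi" (len 17), cursors c3@4 c4@10 c1@13 c2@17, authorship .3.3.....41.1.2.2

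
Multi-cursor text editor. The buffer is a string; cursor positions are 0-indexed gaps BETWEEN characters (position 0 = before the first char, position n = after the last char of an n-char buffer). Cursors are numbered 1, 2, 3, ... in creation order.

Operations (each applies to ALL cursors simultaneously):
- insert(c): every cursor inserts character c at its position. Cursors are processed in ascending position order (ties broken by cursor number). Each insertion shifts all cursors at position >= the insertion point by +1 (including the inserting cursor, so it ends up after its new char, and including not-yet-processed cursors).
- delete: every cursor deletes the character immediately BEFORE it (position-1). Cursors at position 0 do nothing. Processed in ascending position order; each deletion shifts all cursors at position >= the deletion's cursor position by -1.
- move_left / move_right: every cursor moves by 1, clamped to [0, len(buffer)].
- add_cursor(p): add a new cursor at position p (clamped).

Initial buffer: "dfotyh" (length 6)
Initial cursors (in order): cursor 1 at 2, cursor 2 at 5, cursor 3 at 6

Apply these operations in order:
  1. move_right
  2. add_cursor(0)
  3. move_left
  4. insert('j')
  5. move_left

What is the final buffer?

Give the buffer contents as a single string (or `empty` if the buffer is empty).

Answer: jdfjotyjjh

Derivation:
After op 1 (move_right): buffer="dfotyh" (len 6), cursors c1@3 c2@6 c3@6, authorship ......
After op 2 (add_cursor(0)): buffer="dfotyh" (len 6), cursors c4@0 c1@3 c2@6 c3@6, authorship ......
After op 3 (move_left): buffer="dfotyh" (len 6), cursors c4@0 c1@2 c2@5 c3@5, authorship ......
After op 4 (insert('j')): buffer="jdfjotyjjh" (len 10), cursors c4@1 c1@4 c2@9 c3@9, authorship 4..1...23.
After op 5 (move_left): buffer="jdfjotyjjh" (len 10), cursors c4@0 c1@3 c2@8 c3@8, authorship 4..1...23.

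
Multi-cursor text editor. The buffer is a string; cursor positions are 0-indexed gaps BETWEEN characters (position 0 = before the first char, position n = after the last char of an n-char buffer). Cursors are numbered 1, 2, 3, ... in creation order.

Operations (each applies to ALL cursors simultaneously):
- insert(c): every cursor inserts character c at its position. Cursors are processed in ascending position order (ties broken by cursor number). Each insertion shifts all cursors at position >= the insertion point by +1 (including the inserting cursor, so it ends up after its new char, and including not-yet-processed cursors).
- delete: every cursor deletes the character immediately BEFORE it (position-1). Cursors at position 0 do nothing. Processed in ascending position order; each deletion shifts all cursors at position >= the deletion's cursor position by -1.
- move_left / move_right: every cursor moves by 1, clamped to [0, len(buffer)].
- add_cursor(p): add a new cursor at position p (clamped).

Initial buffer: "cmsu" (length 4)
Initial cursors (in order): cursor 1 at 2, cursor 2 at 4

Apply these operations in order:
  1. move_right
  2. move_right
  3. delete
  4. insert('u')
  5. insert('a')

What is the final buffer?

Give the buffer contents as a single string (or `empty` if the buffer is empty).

After op 1 (move_right): buffer="cmsu" (len 4), cursors c1@3 c2@4, authorship ....
After op 2 (move_right): buffer="cmsu" (len 4), cursors c1@4 c2@4, authorship ....
After op 3 (delete): buffer="cm" (len 2), cursors c1@2 c2@2, authorship ..
After op 4 (insert('u')): buffer="cmuu" (len 4), cursors c1@4 c2@4, authorship ..12
After op 5 (insert('a')): buffer="cmuuaa" (len 6), cursors c1@6 c2@6, authorship ..1212

Answer: cmuuaa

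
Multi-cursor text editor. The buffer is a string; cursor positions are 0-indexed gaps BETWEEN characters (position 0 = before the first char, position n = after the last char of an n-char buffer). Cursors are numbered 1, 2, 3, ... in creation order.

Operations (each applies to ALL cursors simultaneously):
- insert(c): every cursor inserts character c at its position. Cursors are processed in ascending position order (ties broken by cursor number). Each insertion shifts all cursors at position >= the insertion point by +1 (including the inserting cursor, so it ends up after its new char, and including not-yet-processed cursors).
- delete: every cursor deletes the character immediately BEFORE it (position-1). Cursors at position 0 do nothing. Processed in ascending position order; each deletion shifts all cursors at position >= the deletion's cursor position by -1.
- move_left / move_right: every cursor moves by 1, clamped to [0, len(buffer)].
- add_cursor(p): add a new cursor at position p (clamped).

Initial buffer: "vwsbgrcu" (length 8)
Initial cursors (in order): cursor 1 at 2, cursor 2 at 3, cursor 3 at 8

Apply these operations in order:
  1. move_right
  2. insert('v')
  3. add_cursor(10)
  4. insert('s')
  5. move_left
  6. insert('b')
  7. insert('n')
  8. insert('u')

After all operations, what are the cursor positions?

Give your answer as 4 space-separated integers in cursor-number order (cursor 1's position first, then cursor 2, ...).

Answer: 7 13 26 21

Derivation:
After op 1 (move_right): buffer="vwsbgrcu" (len 8), cursors c1@3 c2@4 c3@8, authorship ........
After op 2 (insert('v')): buffer="vwsvbvgrcuv" (len 11), cursors c1@4 c2@6 c3@11, authorship ...1.2....3
After op 3 (add_cursor(10)): buffer="vwsvbvgrcuv" (len 11), cursors c1@4 c2@6 c4@10 c3@11, authorship ...1.2....3
After op 4 (insert('s')): buffer="vwsvsbvsgrcusvs" (len 15), cursors c1@5 c2@8 c4@13 c3@15, authorship ...11.22....433
After op 5 (move_left): buffer="vwsvsbvsgrcusvs" (len 15), cursors c1@4 c2@7 c4@12 c3@14, authorship ...11.22....433
After op 6 (insert('b')): buffer="vwsvbsbvbsgrcubsvbs" (len 19), cursors c1@5 c2@9 c4@15 c3@18, authorship ...111.222....44333
After op 7 (insert('n')): buffer="vwsvbnsbvbnsgrcubnsvbns" (len 23), cursors c1@6 c2@11 c4@18 c3@22, authorship ...1111.2222....4443333
After op 8 (insert('u')): buffer="vwsvbnusbvbnusgrcubnusvbnus" (len 27), cursors c1@7 c2@13 c4@21 c3@26, authorship ...11111.22222....444433333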